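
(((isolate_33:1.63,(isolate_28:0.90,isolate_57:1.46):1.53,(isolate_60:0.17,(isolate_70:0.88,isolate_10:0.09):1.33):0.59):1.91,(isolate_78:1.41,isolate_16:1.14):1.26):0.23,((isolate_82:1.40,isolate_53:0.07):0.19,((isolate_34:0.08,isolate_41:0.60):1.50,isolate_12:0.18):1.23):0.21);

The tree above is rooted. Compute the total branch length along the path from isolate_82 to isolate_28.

The path runs isolate_82 → … → MRCA → … → isolate_28; the MRCA is the root of the tree.
Branch lengths along that path: 1.40 + 0.19 + 0.21 + 0.23 + 1.91 + 1.53 + 0.90 = 6.37.

6.37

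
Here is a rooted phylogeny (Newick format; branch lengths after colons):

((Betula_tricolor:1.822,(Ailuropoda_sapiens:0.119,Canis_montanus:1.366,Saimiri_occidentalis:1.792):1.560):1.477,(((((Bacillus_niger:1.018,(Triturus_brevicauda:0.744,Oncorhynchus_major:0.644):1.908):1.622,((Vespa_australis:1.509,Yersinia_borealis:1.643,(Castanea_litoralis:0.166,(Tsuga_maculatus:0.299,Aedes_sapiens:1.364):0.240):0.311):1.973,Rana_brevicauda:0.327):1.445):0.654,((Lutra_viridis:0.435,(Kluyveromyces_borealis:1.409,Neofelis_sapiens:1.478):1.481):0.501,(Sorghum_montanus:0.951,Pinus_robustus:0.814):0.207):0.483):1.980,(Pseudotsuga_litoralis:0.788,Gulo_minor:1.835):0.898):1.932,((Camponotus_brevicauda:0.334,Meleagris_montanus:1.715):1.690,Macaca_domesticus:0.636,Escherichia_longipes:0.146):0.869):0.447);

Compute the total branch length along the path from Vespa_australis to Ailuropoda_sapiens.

The path runs Vespa_australis → … → MRCA → … → Ailuropoda_sapiens; the MRCA is the root of the tree.
Branch lengths along that path: 1.509 + 1.973 + 1.445 + 0.654 + 1.980 + 1.932 + 0.447 + 1.477 + 1.560 + 0.119 = 13.096.

13.096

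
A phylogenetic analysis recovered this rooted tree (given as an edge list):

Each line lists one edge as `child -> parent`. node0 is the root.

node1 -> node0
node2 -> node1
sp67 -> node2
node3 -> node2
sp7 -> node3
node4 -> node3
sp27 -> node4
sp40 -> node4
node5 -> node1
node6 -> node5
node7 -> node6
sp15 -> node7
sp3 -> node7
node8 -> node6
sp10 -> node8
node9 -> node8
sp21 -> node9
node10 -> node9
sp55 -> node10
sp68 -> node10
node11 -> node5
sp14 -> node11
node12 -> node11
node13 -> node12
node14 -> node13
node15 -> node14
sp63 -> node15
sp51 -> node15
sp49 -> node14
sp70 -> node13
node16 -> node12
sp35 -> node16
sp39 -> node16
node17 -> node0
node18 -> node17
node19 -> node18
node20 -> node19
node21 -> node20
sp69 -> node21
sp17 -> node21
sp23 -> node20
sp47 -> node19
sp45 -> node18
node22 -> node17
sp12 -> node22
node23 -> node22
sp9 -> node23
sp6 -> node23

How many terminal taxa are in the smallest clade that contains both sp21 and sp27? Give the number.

17

The MRCA of sp21 and sp27 is the node subtending ((sp67,(sp7,(sp27,sp40))),(((sp15,sp3),(sp10,(sp21,(sp55,sp68)))),(sp14,((((sp63,sp51),sp49),sp70),(sp35,sp39))))).
That clade contains 17 terminal taxa: sp10, sp14, sp15, sp21, sp27, sp3, sp35, sp39, sp40, sp49, sp51, sp55, sp63, sp67, sp68, sp7, sp70.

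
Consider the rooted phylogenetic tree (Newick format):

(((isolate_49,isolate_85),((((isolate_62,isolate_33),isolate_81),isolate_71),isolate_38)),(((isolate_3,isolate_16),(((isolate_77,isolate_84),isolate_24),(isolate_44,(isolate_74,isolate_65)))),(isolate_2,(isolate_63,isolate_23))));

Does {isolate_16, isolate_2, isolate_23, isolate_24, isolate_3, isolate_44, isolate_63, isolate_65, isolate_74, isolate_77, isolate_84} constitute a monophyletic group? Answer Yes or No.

Yes

The most recent common ancestor of these taxa subtends (((isolate_3,isolate_16),(((isolate_77,isolate_84),isolate_24),(isolate_44,(isolate_74,isolate_65)))),(isolate_2,(isolate_63,isolate_23))).
That clade has exactly 11 tips — every listed taxon and nothing else — so the group is monophyletic.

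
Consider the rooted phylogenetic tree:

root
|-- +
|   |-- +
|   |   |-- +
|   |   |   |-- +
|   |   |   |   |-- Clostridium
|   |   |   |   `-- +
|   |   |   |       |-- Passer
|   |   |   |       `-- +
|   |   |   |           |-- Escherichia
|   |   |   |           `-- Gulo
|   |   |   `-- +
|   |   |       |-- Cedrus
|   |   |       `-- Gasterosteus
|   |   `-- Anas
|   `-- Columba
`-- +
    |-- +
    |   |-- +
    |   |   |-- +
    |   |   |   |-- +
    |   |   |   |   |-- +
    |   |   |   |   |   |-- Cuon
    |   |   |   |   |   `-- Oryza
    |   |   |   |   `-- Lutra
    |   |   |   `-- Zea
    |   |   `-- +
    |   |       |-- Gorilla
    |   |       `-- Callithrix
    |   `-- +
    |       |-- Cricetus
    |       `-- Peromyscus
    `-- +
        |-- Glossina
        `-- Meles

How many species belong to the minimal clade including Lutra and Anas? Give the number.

18

The MRCA of Lutra and Anas is the root, so the clade is the entire tree.
That clade contains 18 terminal taxa: Anas, Callithrix, Cedrus, Clostridium, Columba, Cricetus, Cuon, Escherichia, Gasterosteus, Glossina, Gorilla, Gulo, Lutra, Meles, Oryza, Passer, Peromyscus, Zea.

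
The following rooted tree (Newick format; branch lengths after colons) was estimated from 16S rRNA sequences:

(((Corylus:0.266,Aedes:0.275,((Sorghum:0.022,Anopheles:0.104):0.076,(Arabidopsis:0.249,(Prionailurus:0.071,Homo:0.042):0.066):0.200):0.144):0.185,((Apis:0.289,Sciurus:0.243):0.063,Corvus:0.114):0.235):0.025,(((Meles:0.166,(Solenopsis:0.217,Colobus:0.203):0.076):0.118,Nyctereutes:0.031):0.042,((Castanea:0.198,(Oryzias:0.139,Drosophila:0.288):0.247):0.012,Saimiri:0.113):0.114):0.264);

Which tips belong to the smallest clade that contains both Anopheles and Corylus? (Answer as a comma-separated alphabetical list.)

Tracing Anopheles: it sits inside (Sorghum,Anopheles).
Tracing Corylus: it sits inside (Corylus,Aedes,((Sorghum,Anopheles),(Arabidopsis,(Prionailurus,Homo)))).
The smallest clade enclosing both is (Corylus,Aedes,((Sorghum,Anopheles),(Arabidopsis,(Prionailurus,Homo)))); the answer is its 7 terminal taxa in alphabetical order.

Aedes, Anopheles, Arabidopsis, Corylus, Homo, Prionailurus, Sorghum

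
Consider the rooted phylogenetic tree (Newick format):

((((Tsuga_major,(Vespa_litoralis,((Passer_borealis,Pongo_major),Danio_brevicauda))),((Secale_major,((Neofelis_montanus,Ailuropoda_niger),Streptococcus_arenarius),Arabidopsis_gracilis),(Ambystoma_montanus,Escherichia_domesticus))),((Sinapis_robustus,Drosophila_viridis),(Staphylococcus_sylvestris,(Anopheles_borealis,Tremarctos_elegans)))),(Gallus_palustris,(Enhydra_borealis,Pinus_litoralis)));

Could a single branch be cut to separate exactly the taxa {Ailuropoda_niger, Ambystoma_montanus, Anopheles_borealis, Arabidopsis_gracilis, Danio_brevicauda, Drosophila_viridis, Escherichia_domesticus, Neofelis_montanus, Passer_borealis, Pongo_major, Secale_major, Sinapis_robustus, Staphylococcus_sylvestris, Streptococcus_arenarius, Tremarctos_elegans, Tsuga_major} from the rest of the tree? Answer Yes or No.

No

The MRCA of the listed taxa subtends (((Tsuga_major,(Vespa_litoralis,((Passer_borealis,Pongo_major),Danio_brevicauda))),((Secale_major,((Neofelis_montanus,Ailuropoda_niger),Streptococcus_arenarius),Arabidopsis_gracilis),(Ambystoma_montanus,Escherichia_domesticus))),((Sinapis_robustus,Drosophila_viridis),(Staphylococcus_sylvestris,(Anopheles_borealis,Tremarctos_elegans)))).
That clade also contains Vespa_litoralis, which is not in the proposed group, so the group is not monophyletic.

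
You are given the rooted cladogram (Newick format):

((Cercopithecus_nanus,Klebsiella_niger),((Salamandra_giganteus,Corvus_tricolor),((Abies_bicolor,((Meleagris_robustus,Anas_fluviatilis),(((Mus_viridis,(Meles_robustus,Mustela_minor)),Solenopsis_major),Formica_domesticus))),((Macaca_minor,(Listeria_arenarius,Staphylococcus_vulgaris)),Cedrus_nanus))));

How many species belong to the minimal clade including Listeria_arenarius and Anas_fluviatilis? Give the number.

12

The MRCA of Listeria_arenarius and Anas_fluviatilis is the node subtending ((Abies_bicolor,((Meleagris_robustus,Anas_fluviatilis),(((Mus_viridis,(Meles_robustus,Mustela_minor)),Solenopsis_major),Formica_domesticus))),((Macaca_minor,(Listeria_arenarius,Staphylococcus_vulgaris)),Cedrus_nanus)).
That clade contains 12 terminal taxa: Abies_bicolor, Anas_fluviatilis, Cedrus_nanus, Formica_domesticus, Listeria_arenarius, Macaca_minor, Meleagris_robustus, Meles_robustus, Mus_viridis, Mustela_minor, Solenopsis_major, Staphylococcus_vulgaris.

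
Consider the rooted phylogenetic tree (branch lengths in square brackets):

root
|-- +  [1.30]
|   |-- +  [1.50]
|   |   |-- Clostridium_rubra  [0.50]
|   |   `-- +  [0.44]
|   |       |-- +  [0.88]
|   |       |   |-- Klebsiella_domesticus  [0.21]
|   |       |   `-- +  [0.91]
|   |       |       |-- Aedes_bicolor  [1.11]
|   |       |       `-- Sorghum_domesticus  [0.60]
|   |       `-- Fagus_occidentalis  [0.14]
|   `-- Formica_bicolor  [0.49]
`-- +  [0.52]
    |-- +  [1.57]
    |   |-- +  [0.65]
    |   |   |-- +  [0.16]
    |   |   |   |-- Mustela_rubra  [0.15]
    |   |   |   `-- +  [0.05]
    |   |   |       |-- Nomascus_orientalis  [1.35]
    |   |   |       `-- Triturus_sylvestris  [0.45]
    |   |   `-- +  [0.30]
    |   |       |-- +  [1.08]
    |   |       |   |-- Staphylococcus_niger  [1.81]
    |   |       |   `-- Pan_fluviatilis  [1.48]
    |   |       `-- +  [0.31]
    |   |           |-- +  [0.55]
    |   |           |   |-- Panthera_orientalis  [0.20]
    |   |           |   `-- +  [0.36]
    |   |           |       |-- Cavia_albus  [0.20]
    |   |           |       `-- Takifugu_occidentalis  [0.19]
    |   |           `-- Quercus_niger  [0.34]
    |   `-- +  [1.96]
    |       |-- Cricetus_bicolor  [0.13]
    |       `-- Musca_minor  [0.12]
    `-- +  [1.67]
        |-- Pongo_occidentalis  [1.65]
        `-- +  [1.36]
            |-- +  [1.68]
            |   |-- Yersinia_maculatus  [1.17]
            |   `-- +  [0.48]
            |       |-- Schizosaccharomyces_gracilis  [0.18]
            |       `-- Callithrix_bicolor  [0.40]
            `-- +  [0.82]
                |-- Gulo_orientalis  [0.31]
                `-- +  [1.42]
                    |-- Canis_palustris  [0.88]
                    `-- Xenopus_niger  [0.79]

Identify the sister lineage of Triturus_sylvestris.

Nomascus_orientalis

Triturus_sylvestris attaches to the tree at the node subtending (Nomascus_orientalis,Triturus_sylvestris).
The other lineage descending from that same node — the sister group — is the single tip Nomascus_orientalis.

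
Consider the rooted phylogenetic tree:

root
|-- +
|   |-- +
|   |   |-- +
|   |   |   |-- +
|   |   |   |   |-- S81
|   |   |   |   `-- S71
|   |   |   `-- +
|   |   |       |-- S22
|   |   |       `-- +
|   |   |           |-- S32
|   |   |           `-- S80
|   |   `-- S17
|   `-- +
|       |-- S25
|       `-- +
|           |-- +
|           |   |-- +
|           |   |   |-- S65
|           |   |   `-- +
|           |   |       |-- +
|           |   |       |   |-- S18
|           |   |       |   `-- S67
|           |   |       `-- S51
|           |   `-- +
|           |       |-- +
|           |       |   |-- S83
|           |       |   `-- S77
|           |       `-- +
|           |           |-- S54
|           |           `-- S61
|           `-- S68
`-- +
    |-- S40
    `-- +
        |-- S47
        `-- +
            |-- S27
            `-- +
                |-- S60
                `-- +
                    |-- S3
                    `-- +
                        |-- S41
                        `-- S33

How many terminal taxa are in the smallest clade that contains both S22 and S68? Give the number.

The MRCA of S22 and S68 is the node subtending ((((S81,S71),(S22,(S32,S80))),S17),(S25,(((S65,((S18,S67),S51)),((S83,S77),(S54,S61))),S68))).
That clade contains 16 terminal taxa: S17, S18, S22, S25, S32, S51, S54, S61, S65, S67, S68, S71, S77, S80, S81, S83.

16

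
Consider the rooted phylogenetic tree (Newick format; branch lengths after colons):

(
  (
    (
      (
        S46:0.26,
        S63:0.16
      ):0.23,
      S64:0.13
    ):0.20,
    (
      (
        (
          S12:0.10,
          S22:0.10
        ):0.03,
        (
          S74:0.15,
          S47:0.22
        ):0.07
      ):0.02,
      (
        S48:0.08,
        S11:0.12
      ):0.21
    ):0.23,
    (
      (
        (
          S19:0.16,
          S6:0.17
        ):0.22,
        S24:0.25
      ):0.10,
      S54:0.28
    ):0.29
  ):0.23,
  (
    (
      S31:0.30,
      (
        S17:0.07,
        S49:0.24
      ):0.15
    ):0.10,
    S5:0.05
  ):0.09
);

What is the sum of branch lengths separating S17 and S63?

1.23

The path runs S17 → … → MRCA → … → S63; the MRCA is the root of the tree.
Branch lengths along that path: 0.07 + 0.15 + 0.10 + 0.09 + 0.23 + 0.20 + 0.23 + 0.16 = 1.23.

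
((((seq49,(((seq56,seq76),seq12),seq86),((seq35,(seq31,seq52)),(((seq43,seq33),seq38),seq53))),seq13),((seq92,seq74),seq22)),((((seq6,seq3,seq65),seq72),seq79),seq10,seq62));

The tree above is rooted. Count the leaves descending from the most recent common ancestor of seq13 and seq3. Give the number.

23

The MRCA of seq13 and seq3 is the root, so the clade is the entire tree.
That clade contains 23 terminal taxa: seq10, seq12, seq13, seq22, seq3, seq31, seq33, seq35, seq38, seq43, seq49, seq52, seq53, seq56, seq6, seq62, seq65, seq72, seq74, seq76, seq79, seq86, seq92.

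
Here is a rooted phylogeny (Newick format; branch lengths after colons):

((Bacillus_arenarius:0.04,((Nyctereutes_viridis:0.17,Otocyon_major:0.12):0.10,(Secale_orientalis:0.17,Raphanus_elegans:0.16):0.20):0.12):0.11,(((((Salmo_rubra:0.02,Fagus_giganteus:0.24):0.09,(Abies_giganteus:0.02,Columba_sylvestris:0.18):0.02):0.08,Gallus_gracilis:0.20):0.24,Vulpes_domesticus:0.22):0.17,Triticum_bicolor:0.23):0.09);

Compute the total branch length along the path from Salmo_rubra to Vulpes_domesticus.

The path runs Salmo_rubra → … → MRCA → … → Vulpes_domesticus; the MRCA is the node subtending ((((Salmo_rubra,Fagus_giganteus),(Abies_giganteus,Columba_sylvestris)),Gallus_gracilis),Vulpes_domesticus).
Branch lengths along that path: 0.02 + 0.09 + 0.08 + 0.24 + 0.22 = 0.65.

0.65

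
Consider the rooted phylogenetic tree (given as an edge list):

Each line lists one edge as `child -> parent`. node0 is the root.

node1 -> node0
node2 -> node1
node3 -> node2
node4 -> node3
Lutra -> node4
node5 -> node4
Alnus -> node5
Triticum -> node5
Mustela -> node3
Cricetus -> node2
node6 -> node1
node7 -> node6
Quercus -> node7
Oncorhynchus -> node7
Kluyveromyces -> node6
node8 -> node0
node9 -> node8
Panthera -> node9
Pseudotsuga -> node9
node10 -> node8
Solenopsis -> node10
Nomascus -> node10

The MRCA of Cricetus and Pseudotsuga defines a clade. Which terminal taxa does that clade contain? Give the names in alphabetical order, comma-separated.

Alnus, Cricetus, Kluyveromyces, Lutra, Mustela, Nomascus, Oncorhynchus, Panthera, Pseudotsuga, Quercus, Solenopsis, Triticum

Tracing Cricetus: it sits inside (((Lutra,(Alnus,Triticum)),Mustela),Cricetus).
Tracing Pseudotsuga: it sits inside (Panthera,Pseudotsuga).
The smallest clade enclosing both is the whole tree (their MRCA is the root), so the answer is all 12 tips in alphabetical order.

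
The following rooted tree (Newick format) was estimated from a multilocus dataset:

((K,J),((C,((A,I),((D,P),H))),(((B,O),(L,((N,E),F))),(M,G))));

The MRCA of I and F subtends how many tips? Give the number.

14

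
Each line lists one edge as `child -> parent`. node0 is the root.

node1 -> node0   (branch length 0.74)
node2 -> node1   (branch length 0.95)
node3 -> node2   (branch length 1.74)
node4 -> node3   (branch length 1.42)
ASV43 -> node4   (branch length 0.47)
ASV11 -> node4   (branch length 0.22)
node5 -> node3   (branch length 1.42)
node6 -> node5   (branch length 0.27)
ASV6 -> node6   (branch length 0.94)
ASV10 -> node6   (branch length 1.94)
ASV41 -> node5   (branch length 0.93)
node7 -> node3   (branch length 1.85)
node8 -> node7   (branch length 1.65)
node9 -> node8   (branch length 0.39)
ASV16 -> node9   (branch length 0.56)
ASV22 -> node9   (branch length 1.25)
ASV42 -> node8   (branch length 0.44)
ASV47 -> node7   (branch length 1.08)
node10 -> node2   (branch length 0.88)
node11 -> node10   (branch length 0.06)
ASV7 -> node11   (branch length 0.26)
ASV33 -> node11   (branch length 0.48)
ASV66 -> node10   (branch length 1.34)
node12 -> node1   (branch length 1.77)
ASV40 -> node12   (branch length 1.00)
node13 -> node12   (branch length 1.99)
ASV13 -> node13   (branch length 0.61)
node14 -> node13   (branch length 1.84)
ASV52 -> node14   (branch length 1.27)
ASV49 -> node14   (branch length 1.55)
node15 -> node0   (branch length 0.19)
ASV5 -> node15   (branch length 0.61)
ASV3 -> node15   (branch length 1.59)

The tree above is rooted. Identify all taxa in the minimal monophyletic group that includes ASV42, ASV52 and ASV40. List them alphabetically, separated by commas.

Tracing ASV42: it sits inside ((ASV16,ASV22),ASV42).
Tracing ASV52: it sits inside (ASV52,ASV49).
Tracing ASV40: it sits inside (ASV40,(ASV13,(ASV52,ASV49))).
The smallest clade enclosing all 3 is ((((ASV43,ASV11),((ASV6,ASV10),ASV41),(((ASV16,ASV22),ASV42),ASV47)),((ASV7,ASV33),ASV66)),(ASV40,(ASV13,(ASV52,ASV49)))); the answer is its 16 terminal taxa in alphabetical order.

ASV10, ASV11, ASV13, ASV16, ASV22, ASV33, ASV40, ASV41, ASV42, ASV43, ASV47, ASV49, ASV52, ASV6, ASV66, ASV7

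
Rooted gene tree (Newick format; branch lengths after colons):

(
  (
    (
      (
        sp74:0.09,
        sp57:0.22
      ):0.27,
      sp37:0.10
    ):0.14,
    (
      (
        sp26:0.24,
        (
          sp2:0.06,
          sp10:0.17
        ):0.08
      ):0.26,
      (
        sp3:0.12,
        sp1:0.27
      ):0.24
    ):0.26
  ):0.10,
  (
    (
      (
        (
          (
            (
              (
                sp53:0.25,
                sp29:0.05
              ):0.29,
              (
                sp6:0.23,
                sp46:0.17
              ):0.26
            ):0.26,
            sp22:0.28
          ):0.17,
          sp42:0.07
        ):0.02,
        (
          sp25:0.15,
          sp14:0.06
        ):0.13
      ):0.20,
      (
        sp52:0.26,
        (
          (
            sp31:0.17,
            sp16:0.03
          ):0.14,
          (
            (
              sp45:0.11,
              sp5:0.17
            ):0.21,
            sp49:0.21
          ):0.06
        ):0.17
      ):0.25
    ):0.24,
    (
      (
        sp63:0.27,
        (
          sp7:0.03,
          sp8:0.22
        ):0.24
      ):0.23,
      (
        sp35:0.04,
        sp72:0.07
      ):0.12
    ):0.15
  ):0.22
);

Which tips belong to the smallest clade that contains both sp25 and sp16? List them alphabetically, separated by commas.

sp14, sp16, sp22, sp25, sp29, sp31, sp42, sp45, sp46, sp49, sp5, sp52, sp53, sp6

Tracing sp25: it sits inside (sp25,sp14).
Tracing sp16: it sits inside (sp31,sp16).
The smallest clade enclosing both is ((((((sp53,sp29),(sp6,sp46)),sp22),sp42),(sp25,sp14)),(sp52,((sp31,sp16),((sp45,sp5),sp49)))); the answer is its 14 terminal taxa in alphabetical order.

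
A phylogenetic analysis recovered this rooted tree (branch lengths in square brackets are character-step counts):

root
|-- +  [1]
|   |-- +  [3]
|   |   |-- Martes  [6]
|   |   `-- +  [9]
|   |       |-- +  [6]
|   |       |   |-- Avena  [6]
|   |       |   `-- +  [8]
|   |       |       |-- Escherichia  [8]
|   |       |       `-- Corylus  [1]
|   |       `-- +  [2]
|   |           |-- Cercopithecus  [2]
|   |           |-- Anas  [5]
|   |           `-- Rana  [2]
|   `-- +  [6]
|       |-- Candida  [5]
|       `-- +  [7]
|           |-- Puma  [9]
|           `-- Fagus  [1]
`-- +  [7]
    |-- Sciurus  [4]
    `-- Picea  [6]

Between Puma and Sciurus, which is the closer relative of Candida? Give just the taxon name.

Puma

The MRCA of Candida and Puma subtends (Candida,(Puma,Fagus)) (3 taxa).
The MRCA of Candida and Sciurus is the root, subtending the entire tree (12 taxa).
The first is nested inside the second, so Candida shares a more recent common ancestor with Puma.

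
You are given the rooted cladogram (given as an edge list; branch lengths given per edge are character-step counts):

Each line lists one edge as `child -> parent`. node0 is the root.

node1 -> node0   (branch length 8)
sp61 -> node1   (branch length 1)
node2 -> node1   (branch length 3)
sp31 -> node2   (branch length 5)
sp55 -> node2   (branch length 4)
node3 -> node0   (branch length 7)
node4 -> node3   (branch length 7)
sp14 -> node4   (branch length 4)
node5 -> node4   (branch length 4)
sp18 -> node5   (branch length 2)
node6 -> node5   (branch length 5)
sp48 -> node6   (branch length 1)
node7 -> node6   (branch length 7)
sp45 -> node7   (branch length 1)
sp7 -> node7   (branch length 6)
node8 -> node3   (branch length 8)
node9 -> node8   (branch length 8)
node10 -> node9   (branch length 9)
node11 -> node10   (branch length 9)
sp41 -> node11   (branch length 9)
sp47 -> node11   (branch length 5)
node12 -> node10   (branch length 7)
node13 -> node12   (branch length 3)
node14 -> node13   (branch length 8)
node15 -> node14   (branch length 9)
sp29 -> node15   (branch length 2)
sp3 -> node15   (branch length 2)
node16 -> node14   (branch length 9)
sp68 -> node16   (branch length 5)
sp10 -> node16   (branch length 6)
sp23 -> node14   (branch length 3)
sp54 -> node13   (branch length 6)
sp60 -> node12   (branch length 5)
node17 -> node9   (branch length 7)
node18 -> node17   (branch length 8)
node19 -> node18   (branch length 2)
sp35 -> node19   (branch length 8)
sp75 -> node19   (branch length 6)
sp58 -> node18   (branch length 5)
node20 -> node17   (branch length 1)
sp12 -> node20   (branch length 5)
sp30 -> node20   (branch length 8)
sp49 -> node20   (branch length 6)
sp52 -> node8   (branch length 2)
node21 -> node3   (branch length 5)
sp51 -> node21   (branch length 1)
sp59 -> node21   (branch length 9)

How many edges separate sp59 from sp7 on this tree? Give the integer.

7

The MRCA of sp59 and sp7 is the node subtending ((sp14,(sp18,(sp48,(sp45,sp7)))),((((sp41,sp47),((((sp29,sp3),(sp68,sp10),sp23),sp54),sp60)),(((sp35,sp75),sp58),(sp12,sp30,sp49))),sp52),(sp51,sp59)).
From sp59 up to that node: 2 branches. From sp7 up to the same node: 5 branches. Total: 2 + 5 = 7.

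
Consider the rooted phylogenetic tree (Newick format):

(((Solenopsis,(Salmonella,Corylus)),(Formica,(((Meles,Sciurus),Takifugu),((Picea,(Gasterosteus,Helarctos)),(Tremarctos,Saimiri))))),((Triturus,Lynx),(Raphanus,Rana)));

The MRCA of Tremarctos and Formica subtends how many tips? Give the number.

9

The MRCA of Tremarctos and Formica is the node subtending (Formica,(((Meles,Sciurus),Takifugu),((Picea,(Gasterosteus,Helarctos)),(Tremarctos,Saimiri)))).
That clade contains 9 terminal taxa: Formica, Gasterosteus, Helarctos, Meles, Picea, Saimiri, Sciurus, Takifugu, Tremarctos.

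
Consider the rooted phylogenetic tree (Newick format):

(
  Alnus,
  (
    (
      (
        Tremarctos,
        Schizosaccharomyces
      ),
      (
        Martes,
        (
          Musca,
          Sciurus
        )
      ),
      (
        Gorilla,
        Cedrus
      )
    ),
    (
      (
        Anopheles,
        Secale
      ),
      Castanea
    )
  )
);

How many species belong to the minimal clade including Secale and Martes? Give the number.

The MRCA of Secale and Martes is the node subtending (((Tremarctos,Schizosaccharomyces),(Martes,(Musca,Sciurus)),(Gorilla,Cedrus)),((Anopheles,Secale),Castanea)).
That clade contains 10 terminal taxa: Anopheles, Castanea, Cedrus, Gorilla, Martes, Musca, Schizosaccharomyces, Sciurus, Secale, Tremarctos.

10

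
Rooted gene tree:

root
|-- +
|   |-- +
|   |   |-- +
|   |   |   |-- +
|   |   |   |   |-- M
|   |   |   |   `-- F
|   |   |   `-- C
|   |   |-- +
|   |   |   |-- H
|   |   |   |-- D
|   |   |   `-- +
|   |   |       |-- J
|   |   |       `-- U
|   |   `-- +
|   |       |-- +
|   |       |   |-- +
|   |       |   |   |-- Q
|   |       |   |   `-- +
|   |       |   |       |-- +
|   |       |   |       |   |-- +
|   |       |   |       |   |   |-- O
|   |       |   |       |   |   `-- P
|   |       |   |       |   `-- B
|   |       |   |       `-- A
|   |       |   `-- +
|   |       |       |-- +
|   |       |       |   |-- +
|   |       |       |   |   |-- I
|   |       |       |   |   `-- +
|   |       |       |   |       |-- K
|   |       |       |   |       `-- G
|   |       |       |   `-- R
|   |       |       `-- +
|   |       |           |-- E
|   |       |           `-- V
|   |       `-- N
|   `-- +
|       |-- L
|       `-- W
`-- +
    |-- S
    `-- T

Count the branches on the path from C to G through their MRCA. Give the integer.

9

The MRCA of C and G is the node subtending (((M,F),C),(H,D,(J,U)),(((Q,(((O,P),B),A)),(((I,(K,G)),R),(E,V))),N)).
From C up to that node: 2 branches. From G up to the same node: 7 branches. Total: 2 + 7 = 9.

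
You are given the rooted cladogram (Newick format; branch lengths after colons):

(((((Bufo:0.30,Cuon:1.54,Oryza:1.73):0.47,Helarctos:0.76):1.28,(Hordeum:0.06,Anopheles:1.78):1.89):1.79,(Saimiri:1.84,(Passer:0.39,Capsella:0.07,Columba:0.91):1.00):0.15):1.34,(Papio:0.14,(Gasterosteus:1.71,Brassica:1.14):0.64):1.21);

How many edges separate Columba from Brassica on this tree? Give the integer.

7

The MRCA of Columba and Brassica is the root of the tree.
From Columba up to that node: 4 branches. From Brassica up to the same node: 3 branches. Total: 4 + 3 = 7.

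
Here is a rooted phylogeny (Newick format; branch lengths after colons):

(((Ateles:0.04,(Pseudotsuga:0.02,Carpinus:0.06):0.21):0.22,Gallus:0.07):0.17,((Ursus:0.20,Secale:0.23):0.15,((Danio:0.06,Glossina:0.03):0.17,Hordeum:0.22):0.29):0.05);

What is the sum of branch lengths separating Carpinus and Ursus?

1.06

The path runs Carpinus → … → MRCA → … → Ursus; the MRCA is the root of the tree.
Branch lengths along that path: 0.06 + 0.21 + 0.22 + 0.17 + 0.05 + 0.15 + 0.20 = 1.06.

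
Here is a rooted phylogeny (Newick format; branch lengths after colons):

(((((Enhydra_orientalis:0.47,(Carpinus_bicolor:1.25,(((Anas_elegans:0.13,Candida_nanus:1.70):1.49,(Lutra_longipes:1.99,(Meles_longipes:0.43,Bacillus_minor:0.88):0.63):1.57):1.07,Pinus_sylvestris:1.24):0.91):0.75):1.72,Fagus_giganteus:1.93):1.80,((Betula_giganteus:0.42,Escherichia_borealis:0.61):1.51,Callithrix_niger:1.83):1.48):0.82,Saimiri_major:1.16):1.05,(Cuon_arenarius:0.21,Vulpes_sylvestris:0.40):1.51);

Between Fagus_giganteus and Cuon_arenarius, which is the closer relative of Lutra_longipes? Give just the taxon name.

Fagus_giganteus

The MRCA of Lutra_longipes and Fagus_giganteus subtends ((Enhydra_orientalis,(Carpinus_bicolor,(((Anas_elegans,Candida_nanus),(Lutra_longipes,(Meles_longipes,Bacillus_minor))),Pinus_sylvestris))),Fagus_giganteus) (9 taxa).
The MRCA of Lutra_longipes and Cuon_arenarius is the root, subtending the entire tree (15 taxa).
The first is nested inside the second, so Lutra_longipes shares a more recent common ancestor with Fagus_giganteus.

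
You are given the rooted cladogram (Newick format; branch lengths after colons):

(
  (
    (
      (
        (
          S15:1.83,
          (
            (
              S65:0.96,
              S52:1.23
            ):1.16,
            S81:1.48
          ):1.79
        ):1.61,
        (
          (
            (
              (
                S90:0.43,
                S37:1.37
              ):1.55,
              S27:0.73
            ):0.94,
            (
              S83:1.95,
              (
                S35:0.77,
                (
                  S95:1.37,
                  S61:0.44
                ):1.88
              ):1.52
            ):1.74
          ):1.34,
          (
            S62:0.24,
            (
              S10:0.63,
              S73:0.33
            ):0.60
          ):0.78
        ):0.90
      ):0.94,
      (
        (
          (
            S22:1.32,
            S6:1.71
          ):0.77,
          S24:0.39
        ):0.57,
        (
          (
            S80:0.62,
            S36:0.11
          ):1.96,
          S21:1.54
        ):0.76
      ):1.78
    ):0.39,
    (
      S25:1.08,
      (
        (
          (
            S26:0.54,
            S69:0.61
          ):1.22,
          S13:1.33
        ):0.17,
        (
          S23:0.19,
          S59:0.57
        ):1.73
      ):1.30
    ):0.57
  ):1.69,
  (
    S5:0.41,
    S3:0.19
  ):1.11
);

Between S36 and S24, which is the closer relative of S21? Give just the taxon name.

S36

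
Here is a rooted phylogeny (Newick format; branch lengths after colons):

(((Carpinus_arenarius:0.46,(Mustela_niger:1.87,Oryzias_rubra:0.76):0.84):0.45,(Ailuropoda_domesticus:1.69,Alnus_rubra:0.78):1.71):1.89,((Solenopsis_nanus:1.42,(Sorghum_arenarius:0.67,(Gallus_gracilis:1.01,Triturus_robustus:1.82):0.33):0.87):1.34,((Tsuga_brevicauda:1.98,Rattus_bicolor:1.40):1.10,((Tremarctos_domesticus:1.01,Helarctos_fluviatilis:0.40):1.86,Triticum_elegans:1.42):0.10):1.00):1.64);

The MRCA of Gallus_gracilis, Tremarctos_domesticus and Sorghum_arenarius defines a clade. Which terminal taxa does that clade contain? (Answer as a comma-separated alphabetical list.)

Gallus_gracilis, Helarctos_fluviatilis, Rattus_bicolor, Solenopsis_nanus, Sorghum_arenarius, Tremarctos_domesticus, Triticum_elegans, Triturus_robustus, Tsuga_brevicauda

Tracing Gallus_gracilis: it sits inside (Gallus_gracilis,Triturus_robustus).
Tracing Tremarctos_domesticus: it sits inside (Tremarctos_domesticus,Helarctos_fluviatilis).
Tracing Sorghum_arenarius: it sits inside (Sorghum_arenarius,(Gallus_gracilis,Triturus_robustus)).
The smallest clade enclosing all 3 is ((Solenopsis_nanus,(Sorghum_arenarius,(Gallus_gracilis,Triturus_robustus))),((Tsuga_brevicauda,Rattus_bicolor),((Tremarctos_domesticus,Helarctos_fluviatilis),Triticum_elegans))); the answer is its 9 terminal taxa in alphabetical order.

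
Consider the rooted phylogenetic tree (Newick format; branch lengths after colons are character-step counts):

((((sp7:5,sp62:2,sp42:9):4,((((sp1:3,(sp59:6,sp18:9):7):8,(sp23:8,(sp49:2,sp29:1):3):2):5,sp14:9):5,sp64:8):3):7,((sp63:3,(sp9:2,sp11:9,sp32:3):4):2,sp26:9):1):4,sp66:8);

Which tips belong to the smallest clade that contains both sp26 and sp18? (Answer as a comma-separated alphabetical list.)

Tracing sp26: it sits inside ((sp63,(sp9,sp11,sp32)),sp26).
Tracing sp18: it sits inside (sp59,sp18).
The smallest clade enclosing both is (((sp7,sp62,sp42),((((sp1,(sp59,sp18)),(sp23,(sp49,sp29))),sp14),sp64)),((sp63,(sp9,sp11,sp32)),sp26)); the answer is its 16 terminal taxa in alphabetical order.

sp1, sp11, sp14, sp18, sp23, sp26, sp29, sp32, sp42, sp49, sp59, sp62, sp63, sp64, sp7, sp9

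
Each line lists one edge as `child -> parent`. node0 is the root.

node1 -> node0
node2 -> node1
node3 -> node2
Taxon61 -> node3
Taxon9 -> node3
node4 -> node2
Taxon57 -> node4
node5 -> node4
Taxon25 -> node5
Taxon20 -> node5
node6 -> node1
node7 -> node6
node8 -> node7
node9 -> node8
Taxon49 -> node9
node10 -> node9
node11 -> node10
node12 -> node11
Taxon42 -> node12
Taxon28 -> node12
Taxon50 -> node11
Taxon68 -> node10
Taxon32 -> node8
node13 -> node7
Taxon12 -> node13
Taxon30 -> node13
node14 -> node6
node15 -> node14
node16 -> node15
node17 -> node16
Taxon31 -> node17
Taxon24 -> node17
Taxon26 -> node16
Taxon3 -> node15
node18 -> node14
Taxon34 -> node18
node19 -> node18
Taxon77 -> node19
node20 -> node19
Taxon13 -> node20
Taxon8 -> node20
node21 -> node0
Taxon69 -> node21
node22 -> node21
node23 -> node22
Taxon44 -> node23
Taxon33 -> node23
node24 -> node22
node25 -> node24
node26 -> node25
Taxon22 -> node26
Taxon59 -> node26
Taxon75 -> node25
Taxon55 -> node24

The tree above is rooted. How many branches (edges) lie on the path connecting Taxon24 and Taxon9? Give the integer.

9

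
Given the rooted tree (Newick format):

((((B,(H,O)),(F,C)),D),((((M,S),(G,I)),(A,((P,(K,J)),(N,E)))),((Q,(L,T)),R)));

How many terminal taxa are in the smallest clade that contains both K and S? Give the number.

10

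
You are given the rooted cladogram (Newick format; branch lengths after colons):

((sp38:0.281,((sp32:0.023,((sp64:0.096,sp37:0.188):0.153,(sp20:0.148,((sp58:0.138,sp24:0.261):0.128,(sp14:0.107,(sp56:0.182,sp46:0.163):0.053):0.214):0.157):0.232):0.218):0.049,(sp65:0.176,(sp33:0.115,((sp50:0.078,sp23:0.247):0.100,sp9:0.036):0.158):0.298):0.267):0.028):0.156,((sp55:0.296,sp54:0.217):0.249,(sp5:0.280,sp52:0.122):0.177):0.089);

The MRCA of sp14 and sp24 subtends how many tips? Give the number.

5

The MRCA of sp14 and sp24 is the node subtending ((sp58,sp24),(sp14,(sp56,sp46))).
That clade contains 5 terminal taxa: sp14, sp24, sp46, sp56, sp58.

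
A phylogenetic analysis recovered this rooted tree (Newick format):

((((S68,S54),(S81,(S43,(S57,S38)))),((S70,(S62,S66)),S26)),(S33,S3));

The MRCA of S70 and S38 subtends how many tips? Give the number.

The MRCA of S70 and S38 is the node subtending (((S68,S54),(S81,(S43,(S57,S38)))),((S70,(S62,S66)),S26)).
That clade contains 10 terminal taxa: S26, S38, S43, S54, S57, S62, S66, S68, S70, S81.

10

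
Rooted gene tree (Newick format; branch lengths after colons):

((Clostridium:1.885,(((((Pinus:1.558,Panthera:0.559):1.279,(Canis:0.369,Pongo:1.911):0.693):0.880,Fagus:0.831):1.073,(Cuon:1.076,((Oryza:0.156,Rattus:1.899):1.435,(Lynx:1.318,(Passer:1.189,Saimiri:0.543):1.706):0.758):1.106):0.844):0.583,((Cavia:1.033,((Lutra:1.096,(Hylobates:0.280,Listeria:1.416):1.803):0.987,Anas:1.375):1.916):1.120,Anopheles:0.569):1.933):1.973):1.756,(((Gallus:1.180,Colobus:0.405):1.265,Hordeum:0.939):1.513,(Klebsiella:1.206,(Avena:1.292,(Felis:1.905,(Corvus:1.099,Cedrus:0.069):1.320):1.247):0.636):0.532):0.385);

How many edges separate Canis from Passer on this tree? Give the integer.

9

The MRCA of Canis and Passer is the node subtending ((((Pinus,Panthera),(Canis,Pongo)),Fagus),(Cuon,((Oryza,Rattus),(Lynx,(Passer,Saimiri))))).
From Canis up to that node: 4 branches. From Passer up to the same node: 5 branches. Total: 4 + 5 = 9.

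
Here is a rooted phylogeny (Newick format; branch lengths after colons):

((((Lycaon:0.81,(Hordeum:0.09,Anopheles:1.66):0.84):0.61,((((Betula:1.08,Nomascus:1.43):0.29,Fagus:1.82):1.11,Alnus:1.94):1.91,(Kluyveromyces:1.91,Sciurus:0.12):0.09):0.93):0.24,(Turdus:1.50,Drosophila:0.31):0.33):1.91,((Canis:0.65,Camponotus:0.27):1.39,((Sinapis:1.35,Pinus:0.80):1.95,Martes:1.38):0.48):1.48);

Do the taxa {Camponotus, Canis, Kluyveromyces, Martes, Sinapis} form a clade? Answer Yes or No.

The MRCA of the listed taxa is the root, so the smallest clade containing them is the whole tree.
That clade also contains Alnus, Anopheles, Betula, Drosophila, Fagus, Hordeum, Lycaon, Nomascus, Pinus, Sciurus, Turdus, which are not in the proposed group, so the group is not monophyletic.

No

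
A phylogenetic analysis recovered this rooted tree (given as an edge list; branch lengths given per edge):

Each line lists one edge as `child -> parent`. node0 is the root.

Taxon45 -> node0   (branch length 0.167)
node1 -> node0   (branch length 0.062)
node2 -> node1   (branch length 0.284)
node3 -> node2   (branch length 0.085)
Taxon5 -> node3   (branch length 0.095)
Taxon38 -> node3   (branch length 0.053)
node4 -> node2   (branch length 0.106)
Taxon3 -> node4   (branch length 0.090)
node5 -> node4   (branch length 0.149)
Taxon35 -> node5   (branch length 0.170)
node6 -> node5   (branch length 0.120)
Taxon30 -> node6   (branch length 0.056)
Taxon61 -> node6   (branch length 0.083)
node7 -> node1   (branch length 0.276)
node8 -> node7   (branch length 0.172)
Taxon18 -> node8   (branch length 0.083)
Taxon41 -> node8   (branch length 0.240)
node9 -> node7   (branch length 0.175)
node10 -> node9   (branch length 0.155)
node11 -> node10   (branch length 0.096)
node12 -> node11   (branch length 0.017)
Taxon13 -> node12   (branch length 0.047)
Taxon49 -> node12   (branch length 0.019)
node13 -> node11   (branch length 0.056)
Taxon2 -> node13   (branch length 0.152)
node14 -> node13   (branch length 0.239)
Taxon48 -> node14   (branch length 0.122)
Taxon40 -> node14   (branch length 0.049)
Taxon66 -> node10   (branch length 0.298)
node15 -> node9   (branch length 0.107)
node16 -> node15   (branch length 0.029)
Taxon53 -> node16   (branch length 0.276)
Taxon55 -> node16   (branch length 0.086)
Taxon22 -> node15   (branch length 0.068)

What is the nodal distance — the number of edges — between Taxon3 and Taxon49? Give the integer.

The MRCA of Taxon3 and Taxon49 is the node subtending (((Taxon5,Taxon38),(Taxon3,(Taxon35,(Taxon30,Taxon61)))),((Taxon18,Taxon41),((((Taxon13,Taxon49),(Taxon2,(Taxon48,Taxon40))),Taxon66),((Taxon53,Taxon55),Taxon22)))).
From Taxon3 up to that node: 3 branches. From Taxon49 up to the same node: 6 branches. Total: 3 + 6 = 9.

9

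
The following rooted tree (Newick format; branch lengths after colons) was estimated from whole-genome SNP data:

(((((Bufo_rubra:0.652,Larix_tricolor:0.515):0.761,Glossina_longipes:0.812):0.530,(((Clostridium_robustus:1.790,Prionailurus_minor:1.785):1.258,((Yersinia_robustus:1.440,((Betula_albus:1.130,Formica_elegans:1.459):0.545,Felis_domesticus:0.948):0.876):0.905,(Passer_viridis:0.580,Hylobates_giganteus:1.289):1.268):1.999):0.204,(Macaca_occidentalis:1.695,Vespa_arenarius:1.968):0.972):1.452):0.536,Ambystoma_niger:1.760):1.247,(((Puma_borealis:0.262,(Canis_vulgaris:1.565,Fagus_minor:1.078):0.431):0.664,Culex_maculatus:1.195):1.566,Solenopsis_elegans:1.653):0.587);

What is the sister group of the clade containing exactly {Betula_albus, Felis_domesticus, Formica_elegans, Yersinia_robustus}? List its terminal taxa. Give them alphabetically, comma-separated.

Hylobates_giganteus, Passer_viridis

The clade containing exactly {Betula_albus, Felis_domesticus, Formica_elegans, Yersinia_robustus} attaches to the tree at the node subtending ((Yersinia_robustus,((Betula_albus,Formica_elegans),Felis_domesticus)),(Passer_viridis,Hylobates_giganteus)).
The other lineage descending from that same node — the sister group — is (Passer_viridis,Hylobates_giganteus); its 2 tips in alphabetical order are the answer.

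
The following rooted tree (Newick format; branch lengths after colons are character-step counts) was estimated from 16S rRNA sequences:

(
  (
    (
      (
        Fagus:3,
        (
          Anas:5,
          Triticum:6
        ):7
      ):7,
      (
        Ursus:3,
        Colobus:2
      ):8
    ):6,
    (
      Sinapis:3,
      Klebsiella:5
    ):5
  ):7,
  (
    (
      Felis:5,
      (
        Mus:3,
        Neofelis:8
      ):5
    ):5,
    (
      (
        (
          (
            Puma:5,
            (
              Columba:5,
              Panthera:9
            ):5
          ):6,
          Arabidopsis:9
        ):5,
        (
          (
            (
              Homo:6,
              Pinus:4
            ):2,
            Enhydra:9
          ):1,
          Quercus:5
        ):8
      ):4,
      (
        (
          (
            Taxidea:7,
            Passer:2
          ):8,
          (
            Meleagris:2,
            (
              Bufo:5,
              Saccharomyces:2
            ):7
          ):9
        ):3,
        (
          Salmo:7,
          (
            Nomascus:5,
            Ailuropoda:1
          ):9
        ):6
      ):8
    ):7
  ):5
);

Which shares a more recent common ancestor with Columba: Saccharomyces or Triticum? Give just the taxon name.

Saccharomyces

The MRCA of Columba and Saccharomyces subtends ((((Puma,(Columba,Panthera)),Arabidopsis),(((Homo,Pinus),Enhydra),Quercus)),(((Taxidea,Passer),(Meleagris,(Bufo,Saccharomyces))),(Salmo,(Nomascus,Ailuropoda)))) (16 taxa).
The MRCA of Columba and Triticum is the root, subtending the entire tree (26 taxa).
The first is nested inside the second, so Columba shares a more recent common ancestor with Saccharomyces.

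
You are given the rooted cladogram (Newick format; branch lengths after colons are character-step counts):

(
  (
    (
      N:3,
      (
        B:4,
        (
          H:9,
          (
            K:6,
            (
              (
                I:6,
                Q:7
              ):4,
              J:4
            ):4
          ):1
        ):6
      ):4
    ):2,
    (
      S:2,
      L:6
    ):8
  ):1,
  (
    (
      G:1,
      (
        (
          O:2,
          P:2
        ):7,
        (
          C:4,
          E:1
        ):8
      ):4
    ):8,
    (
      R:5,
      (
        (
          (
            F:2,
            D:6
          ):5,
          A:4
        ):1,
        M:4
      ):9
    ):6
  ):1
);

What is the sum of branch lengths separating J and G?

The path runs J → … → MRCA → … → G; the MRCA is the root of the tree.
Branch lengths along that path: 4 + 4 + 1 + 6 + 4 + 2 + 1 + 1 + 8 + 1 = 32.

32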